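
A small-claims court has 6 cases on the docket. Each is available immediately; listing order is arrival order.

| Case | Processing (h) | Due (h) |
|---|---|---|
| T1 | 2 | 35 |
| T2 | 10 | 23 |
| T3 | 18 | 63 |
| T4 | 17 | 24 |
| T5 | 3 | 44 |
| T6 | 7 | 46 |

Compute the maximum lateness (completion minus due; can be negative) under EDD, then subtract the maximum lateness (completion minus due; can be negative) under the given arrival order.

-20

EDD (increasing due date): T2 T4 T1 T5 T6 T3.
T2: 0→10, due 23, lateness -13
T4: 10→27, due 24, lateness 3
T1: 27→29, due 35, lateness -6
T5: 29→32, due 44, lateness -12
T6: 32→39, due 46, lateness -7
T3: 39→57, due 63, lateness -6
Maximum = 3.
FIFO (arrival order): T1 T2 T3 T4 T5 T6.
T1: 0→2, due 35, lateness -33
T2: 2→12, due 23, lateness -11
T3: 12→30, due 63, lateness -33
T4: 30→47, due 24, lateness 23
T5: 47→50, due 44, lateness 6
T6: 50→57, due 46, lateness 11
Maximum = 23.
Difference = 3 − 23 = -20.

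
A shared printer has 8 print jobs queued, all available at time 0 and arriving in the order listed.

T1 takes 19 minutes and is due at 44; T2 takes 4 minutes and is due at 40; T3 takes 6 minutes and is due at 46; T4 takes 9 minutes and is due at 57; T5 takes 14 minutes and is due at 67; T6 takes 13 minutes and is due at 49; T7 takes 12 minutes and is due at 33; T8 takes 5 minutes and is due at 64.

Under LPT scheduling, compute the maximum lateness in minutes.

42

LPT (decreasing processing time): T1 T5 T6 T7 T4 T3 T8 T2.
T1: 0→19, due 44, lateness -25
T5: 19→33, due 67, lateness -34
T6: 33→46, due 49, lateness -3
T7: 46→58, due 33, lateness 25
T4: 58→67, due 57, lateness 10
T3: 67→73, due 46, lateness 27
T8: 73→78, due 64, lateness 14
T2: 78→82, due 40, lateness 42
Maximum = 42.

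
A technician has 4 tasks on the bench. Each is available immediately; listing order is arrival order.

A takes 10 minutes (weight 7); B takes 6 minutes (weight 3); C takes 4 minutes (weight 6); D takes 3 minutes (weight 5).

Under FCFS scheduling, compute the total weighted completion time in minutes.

353

FIFO (arrival order): A B C D.
A: finishes 10, weight 7, w·C = 70
B: finishes 16, weight 3, w·C = 48
C: finishes 20, weight 6, w·C = 120
D: finishes 23, weight 5, w·C = 115
Sum = 70+48+120+115 = 353.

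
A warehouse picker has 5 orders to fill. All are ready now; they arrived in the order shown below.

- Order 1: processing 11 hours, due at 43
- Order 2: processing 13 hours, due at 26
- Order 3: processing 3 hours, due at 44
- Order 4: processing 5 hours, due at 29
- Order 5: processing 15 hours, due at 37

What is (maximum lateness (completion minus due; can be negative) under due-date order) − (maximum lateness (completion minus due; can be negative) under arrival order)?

EDD (increasing due date): Order 2 Order 4 Order 5 Order 1 Order 3.
Order 2: 0→13, due 26, lateness -13
Order 4: 13→18, due 29, lateness -11
Order 5: 18→33, due 37, lateness -4
Order 1: 33→44, due 43, lateness 1
Order 3: 44→47, due 44, lateness 3
Maximum = 3.
FIFO (arrival order): Order 1 Order 2 Order 3 Order 4 Order 5.
Order 1: 0→11, due 43, lateness -32
Order 2: 11→24, due 26, lateness -2
Order 3: 24→27, due 44, lateness -17
Order 4: 27→32, due 29, lateness 3
Order 5: 32→47, due 37, lateness 10
Maximum = 10.
Difference = 3 − 10 = -7.

-7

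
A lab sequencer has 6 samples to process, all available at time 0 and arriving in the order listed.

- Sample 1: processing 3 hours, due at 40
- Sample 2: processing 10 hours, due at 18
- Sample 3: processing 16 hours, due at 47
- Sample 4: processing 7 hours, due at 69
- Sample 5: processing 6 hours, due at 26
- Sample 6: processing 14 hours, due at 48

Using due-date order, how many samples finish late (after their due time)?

1

EDD (increasing due date): Sample 2 Sample 5 Sample 1 Sample 3 Sample 6 Sample 4.
Sample 2: 0→10, due 18, tardiness 0
Sample 5: 10→16, due 26, tardiness 0
Sample 1: 16→19, due 40, tardiness 0
Sample 3: 19→35, due 47, tardiness 0
Sample 6: 35→49, due 48, tardiness 1
Sample 4: 49→56, due 69, tardiness 0
Late samples: 1.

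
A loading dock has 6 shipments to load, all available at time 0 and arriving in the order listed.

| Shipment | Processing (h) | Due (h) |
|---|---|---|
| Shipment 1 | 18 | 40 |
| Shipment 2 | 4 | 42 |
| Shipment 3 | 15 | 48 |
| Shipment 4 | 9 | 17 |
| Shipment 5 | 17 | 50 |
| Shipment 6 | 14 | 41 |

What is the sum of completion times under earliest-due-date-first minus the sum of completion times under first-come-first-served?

EDD (increasing due date): Shipment 4 Shipment 1 Shipment 6 Shipment 2 Shipment 3 Shipment 5.
Shipment 4: 0→9
Shipment 1: 9→27
Shipment 6: 27→41
Shipment 2: 41→45
Shipment 3: 45→60
Shipment 5: 60→77
Sum = 9+27+41+45+60+77 = 259.
FIFO (arrival order): Shipment 1 Shipment 2 Shipment 3 Shipment 4 Shipment 5 Shipment 6.
Shipment 1: 0→18
Shipment 2: 18→22
Shipment 3: 22→37
Shipment 4: 37→46
Shipment 5: 46→63
Shipment 6: 63→77
Sum = 18+22+37+46+63+77 = 263.
Difference = 259 − 263 = -4.

-4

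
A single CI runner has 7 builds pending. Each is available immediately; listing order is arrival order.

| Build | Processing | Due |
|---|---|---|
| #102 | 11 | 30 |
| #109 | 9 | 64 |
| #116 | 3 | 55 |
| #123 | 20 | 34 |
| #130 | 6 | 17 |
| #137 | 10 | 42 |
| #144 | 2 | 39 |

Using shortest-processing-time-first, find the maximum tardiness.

27

SPT (increasing processing time): #144 #116 #130 #109 #137 #102 #123.
#144: 0→2, due 39, tardiness 0
#116: 2→5, due 55, tardiness 0
#130: 5→11, due 17, tardiness 0
#109: 11→20, due 64, tardiness 0
#137: 20→30, due 42, tardiness 0
#102: 30→41, due 30, tardiness 11
#123: 41→61, due 34, tardiness 27
Maximum = 27.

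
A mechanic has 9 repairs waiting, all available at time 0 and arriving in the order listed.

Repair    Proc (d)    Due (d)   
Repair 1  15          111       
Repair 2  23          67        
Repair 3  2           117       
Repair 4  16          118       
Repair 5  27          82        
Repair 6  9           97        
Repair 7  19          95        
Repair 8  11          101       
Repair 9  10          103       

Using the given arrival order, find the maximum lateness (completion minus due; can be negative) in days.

FIFO (arrival order): Repair 1 Repair 2 Repair 3 Repair 4 Repair 5 Repair 6 Repair 7 Repair 8 Repair 9.
Repair 1: 0→15, due 111, lateness -96
Repair 2: 15→38, due 67, lateness -29
Repair 3: 38→40, due 117, lateness -77
Repair 4: 40→56, due 118, lateness -62
Repair 5: 56→83, due 82, lateness 1
Repair 6: 83→92, due 97, lateness -5
Repair 7: 92→111, due 95, lateness 16
Repair 8: 111→122, due 101, lateness 21
Repair 9: 122→132, due 103, lateness 29
Maximum = 29.

29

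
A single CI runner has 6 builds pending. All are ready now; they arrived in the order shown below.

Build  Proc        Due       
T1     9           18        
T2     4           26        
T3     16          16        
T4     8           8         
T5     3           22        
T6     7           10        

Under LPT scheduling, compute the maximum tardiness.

LPT (decreasing processing time): T3 T1 T4 T6 T2 T5.
T3: 0→16, due 16, tardiness 0
T1: 16→25, due 18, tardiness 7
T4: 25→33, due 8, tardiness 25
T6: 33→40, due 10, tardiness 30
T2: 40→44, due 26, tardiness 18
T5: 44→47, due 22, tardiness 25
Maximum = 30.

30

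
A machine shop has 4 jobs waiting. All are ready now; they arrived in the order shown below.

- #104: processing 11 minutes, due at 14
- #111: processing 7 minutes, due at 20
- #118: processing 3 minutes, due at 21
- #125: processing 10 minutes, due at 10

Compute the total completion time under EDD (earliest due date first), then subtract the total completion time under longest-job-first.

EDD (increasing due date): #125 #104 #111 #118.
#125: 0→10
#104: 10→21
#111: 21→28
#118: 28→31
Sum = 10+21+28+31 = 90.
LPT (decreasing processing time): #104 #125 #111 #118.
#104: 0→11
#125: 11→21
#111: 21→28
#118: 28→31
Sum = 11+21+28+31 = 91.
Difference = 90 − 91 = -1.

-1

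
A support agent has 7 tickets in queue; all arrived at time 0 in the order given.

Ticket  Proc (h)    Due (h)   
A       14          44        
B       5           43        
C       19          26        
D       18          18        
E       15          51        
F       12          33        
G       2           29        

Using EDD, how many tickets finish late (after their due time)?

EDD (increasing due date): D C G F B A E.
D: 0→18, due 18, tardiness 0
C: 18→37, due 26, tardiness 11
G: 37→39, due 29, tardiness 10
F: 39→51, due 33, tardiness 18
B: 51→56, due 43, tardiness 13
A: 56→70, due 44, tardiness 26
E: 70→85, due 51, tardiness 34
Late tickets: 6.

6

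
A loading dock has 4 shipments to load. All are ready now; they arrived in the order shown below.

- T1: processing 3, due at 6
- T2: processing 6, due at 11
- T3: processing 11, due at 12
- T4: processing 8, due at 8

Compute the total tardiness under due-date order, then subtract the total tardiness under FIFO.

EDD (increasing due date): T1 T4 T2 T3.
T1: 0→3, due 6, tardiness 0
T4: 3→11, due 8, tardiness 3
T2: 11→17, due 11, tardiness 6
T3: 17→28, due 12, tardiness 16
Sum = 0+3+6+16 = 25.
FIFO (arrival order): T1 T2 T3 T4.
T1: 0→3, due 6, tardiness 0
T2: 3→9, due 11, tardiness 0
T3: 9→20, due 12, tardiness 8
T4: 20→28, due 8, tardiness 20
Sum = 0+0+8+20 = 28.
Difference = 25 − 28 = -3.

-3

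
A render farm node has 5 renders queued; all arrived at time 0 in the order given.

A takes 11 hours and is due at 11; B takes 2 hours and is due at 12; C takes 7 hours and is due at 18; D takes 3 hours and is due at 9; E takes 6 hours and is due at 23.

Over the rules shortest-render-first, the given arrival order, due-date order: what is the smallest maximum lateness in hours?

6

SPT (increasing processing time): B D E C A.
B: 0→2, due 12, lateness -10
D: 2→5, due 9, lateness -4
E: 5→11, due 23, lateness -12
C: 11→18, due 18, lateness 0
A: 18→29, due 11, lateness 18
Maximum = 18.
FIFO (arrival order): A B C D E.
A: 0→11, due 11, lateness 0
B: 11→13, due 12, lateness 1
C: 13→20, due 18, lateness 2
D: 20→23, due 9, lateness 14
E: 23→29, due 23, lateness 6
Maximum = 14.
EDD (increasing due date): D A B C E.
D: 0→3, due 9, lateness -6
A: 3→14, due 11, lateness 3
B: 14→16, due 12, lateness 4
C: 16→23, due 18, lateness 5
E: 23→29, due 23, lateness 6
Maximum = 6.
SPT 18, FIFO 14, EDD 6 → minimum 6.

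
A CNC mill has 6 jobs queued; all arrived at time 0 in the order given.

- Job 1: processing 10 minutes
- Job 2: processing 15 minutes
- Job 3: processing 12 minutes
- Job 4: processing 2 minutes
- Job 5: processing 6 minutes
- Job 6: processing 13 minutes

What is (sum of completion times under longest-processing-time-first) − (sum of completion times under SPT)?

88

LPT (decreasing processing time): Job 2 Job 6 Job 3 Job 1 Job 5 Job 4.
Job 2: 0→15
Job 6: 15→28
Job 3: 28→40
Job 1: 40→50
Job 5: 50→56
Job 4: 56→58
Sum = 15+28+40+50+56+58 = 247.
SPT (increasing processing time): Job 4 Job 5 Job 1 Job 3 Job 6 Job 2.
Job 4: 0→2
Job 5: 2→8
Job 1: 8→18
Job 3: 18→30
Job 6: 30→43
Job 2: 43→58
Sum = 2+8+18+30+43+58 = 159.
Difference = 247 − 159 = 88.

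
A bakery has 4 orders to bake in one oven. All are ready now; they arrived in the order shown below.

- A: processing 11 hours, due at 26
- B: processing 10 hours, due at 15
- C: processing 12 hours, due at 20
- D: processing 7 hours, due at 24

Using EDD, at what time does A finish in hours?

EDD (increasing due date): B C D A.
B: 0→10
C: 10→22
D: 22→29
A: 29→40

40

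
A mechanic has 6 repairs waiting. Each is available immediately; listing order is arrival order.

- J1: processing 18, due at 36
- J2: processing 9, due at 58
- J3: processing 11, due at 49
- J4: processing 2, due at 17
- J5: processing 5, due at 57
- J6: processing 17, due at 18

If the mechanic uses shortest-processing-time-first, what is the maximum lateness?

SPT (increasing processing time): J4 J5 J2 J3 J6 J1.
J4: 0→2, due 17, lateness -15
J5: 2→7, due 57, lateness -50
J2: 7→16, due 58, lateness -42
J3: 16→27, due 49, lateness -22
J6: 27→44, due 18, lateness 26
J1: 44→62, due 36, lateness 26
Maximum = 26.

26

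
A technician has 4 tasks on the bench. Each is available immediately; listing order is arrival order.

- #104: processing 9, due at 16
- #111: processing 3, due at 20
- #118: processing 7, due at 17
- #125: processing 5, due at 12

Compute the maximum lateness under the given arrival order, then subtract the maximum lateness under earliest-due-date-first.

FIFO (arrival order): #104 #111 #118 #125.
#104: 0→9, due 16, lateness -7
#111: 9→12, due 20, lateness -8
#118: 12→19, due 17, lateness 2
#125: 19→24, due 12, lateness 12
Maximum = 12.
EDD (increasing due date): #125 #104 #118 #111.
#125: 0→5, due 12, lateness -7
#104: 5→14, due 16, lateness -2
#118: 14→21, due 17, lateness 4
#111: 21→24, due 20, lateness 4
Maximum = 4.
Difference = 12 − 4 = 8.

8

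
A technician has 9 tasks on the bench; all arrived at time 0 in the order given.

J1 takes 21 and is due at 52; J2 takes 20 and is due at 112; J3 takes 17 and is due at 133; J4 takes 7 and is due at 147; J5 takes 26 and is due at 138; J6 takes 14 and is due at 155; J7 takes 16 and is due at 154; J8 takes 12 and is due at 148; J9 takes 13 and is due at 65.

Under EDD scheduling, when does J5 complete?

97

EDD (increasing due date): J1 J9 J2 J3 J5 J4 J8 J7 J6.
J1: 0→21
J9: 21→34
J2: 34→54
J3: 54→71
J5: 71→97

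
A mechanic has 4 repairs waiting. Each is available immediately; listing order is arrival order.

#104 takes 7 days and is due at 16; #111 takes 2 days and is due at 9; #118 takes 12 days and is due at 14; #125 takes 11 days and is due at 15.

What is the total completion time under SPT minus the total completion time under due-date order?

-10

SPT (increasing processing time): #111 #104 #125 #118.
#111: 0→2
#104: 2→9
#125: 9→20
#118: 20→32
Sum = 2+9+20+32 = 63.
EDD (increasing due date): #111 #118 #125 #104.
#111: 0→2
#118: 2→14
#125: 14→25
#104: 25→32
Sum = 2+14+25+32 = 73.
Difference = 63 − 73 = -10.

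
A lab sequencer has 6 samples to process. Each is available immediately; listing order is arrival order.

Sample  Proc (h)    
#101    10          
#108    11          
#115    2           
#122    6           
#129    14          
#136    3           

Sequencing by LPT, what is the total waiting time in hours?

159

LPT (decreasing processing time): #129 #108 #101 #122 #136 #115.
#129: waits 0, runs 0→14
#108: waits 14, runs 14→25
#101: waits 25, runs 25→35
#122: waits 35, runs 35→41
#136: waits 41, runs 41→44
#115: waits 44, runs 44→46
Sum = 0+14+25+35+41+44 = 159.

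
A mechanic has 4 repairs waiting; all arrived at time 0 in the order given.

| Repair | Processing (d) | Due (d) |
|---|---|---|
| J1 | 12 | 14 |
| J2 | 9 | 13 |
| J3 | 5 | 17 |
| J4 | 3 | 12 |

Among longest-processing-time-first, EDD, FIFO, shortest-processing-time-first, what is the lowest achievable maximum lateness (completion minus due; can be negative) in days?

LPT (decreasing processing time): J1 J2 J3 J4.
J1: 0→12, due 14, lateness -2
J2: 12→21, due 13, lateness 8
J3: 21→26, due 17, lateness 9
J4: 26→29, due 12, lateness 17
Maximum = 17.
EDD (increasing due date): J4 J2 J1 J3.
J4: 0→3, due 12, lateness -9
J2: 3→12, due 13, lateness -1
J1: 12→24, due 14, lateness 10
J3: 24→29, due 17, lateness 12
Maximum = 12.
FIFO (arrival order): J1 J2 J3 J4.
J1: 0→12, due 14, lateness -2
J2: 12→21, due 13, lateness 8
J3: 21→26, due 17, lateness 9
J4: 26→29, due 12, lateness 17
Maximum = 17.
SPT (increasing processing time): J4 J3 J2 J1.
J4: 0→3, due 12, lateness -9
J3: 3→8, due 17, lateness -9
J2: 8→17, due 13, lateness 4
J1: 17→29, due 14, lateness 15
Maximum = 15.
LPT 17, EDD 12, FIFO 17, SPT 15 → minimum 12.

12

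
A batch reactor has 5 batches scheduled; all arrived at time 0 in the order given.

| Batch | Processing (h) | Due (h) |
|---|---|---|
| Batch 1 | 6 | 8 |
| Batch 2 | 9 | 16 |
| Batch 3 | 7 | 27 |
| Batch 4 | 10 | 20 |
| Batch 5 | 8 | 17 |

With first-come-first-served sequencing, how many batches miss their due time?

2

FIFO (arrival order): Batch 1 Batch 2 Batch 3 Batch 4 Batch 5.
Batch 1: 0→6, due 8, tardiness 0
Batch 2: 6→15, due 16, tardiness 0
Batch 3: 15→22, due 27, tardiness 0
Batch 4: 22→32, due 20, tardiness 12
Batch 5: 32→40, due 17, tardiness 23
Late batches: 2.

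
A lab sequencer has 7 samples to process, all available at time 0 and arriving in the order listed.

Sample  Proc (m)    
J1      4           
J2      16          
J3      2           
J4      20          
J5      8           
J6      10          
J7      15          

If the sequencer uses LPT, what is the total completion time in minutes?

LPT (decreasing processing time): J4 J2 J7 J6 J5 J1 J3.
J4: 0→20
J2: 20→36
J7: 36→51
J6: 51→61
J5: 61→69
J1: 69→73
J3: 73→75
Sum = 20+36+51+61+69+73+75 = 385.

385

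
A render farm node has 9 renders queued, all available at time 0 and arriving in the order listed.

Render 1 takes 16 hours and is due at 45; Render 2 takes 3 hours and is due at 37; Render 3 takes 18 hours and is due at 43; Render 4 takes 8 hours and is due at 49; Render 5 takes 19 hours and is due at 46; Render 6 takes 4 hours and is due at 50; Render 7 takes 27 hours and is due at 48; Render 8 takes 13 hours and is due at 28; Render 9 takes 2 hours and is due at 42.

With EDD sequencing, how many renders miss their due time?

5

EDD (increasing due date): Render 8 Render 2 Render 9 Render 3 Render 1 Render 5 Render 7 Render 4 Render 6.
Render 8: 0→13, due 28, tardiness 0
Render 2: 13→16, due 37, tardiness 0
Render 9: 16→18, due 42, tardiness 0
Render 3: 18→36, due 43, tardiness 0
Render 1: 36→52, due 45, tardiness 7
Render 5: 52→71, due 46, tardiness 25
Render 7: 71→98, due 48, tardiness 50
Render 4: 98→106, due 49, tardiness 57
Render 6: 106→110, due 50, tardiness 60
Late renders: 5.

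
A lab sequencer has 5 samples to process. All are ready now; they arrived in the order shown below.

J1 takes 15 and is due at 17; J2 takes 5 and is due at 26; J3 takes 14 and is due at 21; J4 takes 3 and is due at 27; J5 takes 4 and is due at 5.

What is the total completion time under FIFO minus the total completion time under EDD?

FIFO (arrival order): J1 J2 J3 J4 J5.
J1: 0→15
J2: 15→20
J3: 20→34
J4: 34→37
J5: 37→41
Sum = 15+20+34+37+41 = 147.
EDD (increasing due date): J5 J1 J3 J2 J4.
J5: 0→4
J1: 4→19
J3: 19→33
J2: 33→38
J4: 38→41
Sum = 4+19+33+38+41 = 135.
Difference = 147 − 135 = 12.

12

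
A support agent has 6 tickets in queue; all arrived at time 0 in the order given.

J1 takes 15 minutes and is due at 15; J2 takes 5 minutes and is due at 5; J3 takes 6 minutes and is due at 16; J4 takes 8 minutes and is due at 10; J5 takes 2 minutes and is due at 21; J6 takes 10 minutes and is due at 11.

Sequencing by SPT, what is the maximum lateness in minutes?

SPT (increasing processing time): J5 J2 J3 J4 J6 J1.
J5: 0→2, due 21, lateness -19
J2: 2→7, due 5, lateness 2
J3: 7→13, due 16, lateness -3
J4: 13→21, due 10, lateness 11
J6: 21→31, due 11, lateness 20
J1: 31→46, due 15, lateness 31
Maximum = 31.

31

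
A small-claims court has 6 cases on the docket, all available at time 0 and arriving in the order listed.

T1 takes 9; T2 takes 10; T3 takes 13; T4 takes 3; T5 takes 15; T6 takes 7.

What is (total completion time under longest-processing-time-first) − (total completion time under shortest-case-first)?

79

LPT (decreasing processing time): T5 T3 T2 T1 T6 T4.
T5: 0→15
T3: 15→28
T2: 28→38
T1: 38→47
T6: 47→54
T4: 54→57
Sum = 15+28+38+47+54+57 = 239.
SPT (increasing processing time): T4 T6 T1 T2 T3 T5.
T4: 0→3
T6: 3→10
T1: 10→19
T2: 19→29
T3: 29→42
T5: 42→57
Sum = 3+10+19+29+42+57 = 160.
Difference = 239 − 160 = 79.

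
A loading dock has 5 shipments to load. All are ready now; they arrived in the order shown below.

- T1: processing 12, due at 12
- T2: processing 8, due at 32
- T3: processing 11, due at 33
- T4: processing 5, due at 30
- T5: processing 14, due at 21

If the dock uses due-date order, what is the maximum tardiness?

17

EDD (increasing due date): T1 T5 T4 T2 T3.
T1: 0→12, due 12, tardiness 0
T5: 12→26, due 21, tardiness 5
T4: 26→31, due 30, tardiness 1
T2: 31→39, due 32, tardiness 7
T3: 39→50, due 33, tardiness 17
Maximum = 17.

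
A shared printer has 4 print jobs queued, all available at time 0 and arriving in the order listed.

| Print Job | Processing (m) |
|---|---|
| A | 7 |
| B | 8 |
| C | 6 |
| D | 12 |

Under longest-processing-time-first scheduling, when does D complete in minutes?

LPT (decreasing processing time): D B A C.
D: 0→12

12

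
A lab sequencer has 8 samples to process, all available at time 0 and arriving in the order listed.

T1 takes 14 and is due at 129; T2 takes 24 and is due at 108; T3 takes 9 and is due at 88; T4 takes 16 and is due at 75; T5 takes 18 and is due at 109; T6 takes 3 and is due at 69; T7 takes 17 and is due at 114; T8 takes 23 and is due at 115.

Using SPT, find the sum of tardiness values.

16

SPT (increasing processing time): T6 T3 T1 T4 T7 T5 T8 T2.
T6: 0→3, due 69, tardiness 0
T3: 3→12, due 88, tardiness 0
T1: 12→26, due 129, tardiness 0
T4: 26→42, due 75, tardiness 0
T7: 42→59, due 114, tardiness 0
T5: 59→77, due 109, tardiness 0
T8: 77→100, due 115, tardiness 0
T2: 100→124, due 108, tardiness 16
Sum = 0+0+0+0+0+0+0+16 = 16.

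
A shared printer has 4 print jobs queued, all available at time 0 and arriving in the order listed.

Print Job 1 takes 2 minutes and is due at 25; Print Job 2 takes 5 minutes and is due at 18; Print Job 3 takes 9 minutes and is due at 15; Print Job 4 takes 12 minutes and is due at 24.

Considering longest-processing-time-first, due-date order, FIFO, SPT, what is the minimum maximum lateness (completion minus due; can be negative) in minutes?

LPT (decreasing processing time): Print Job 4 Print Job 3 Print Job 2 Print Job 1.
Print Job 4: 0→12, due 24, lateness -12
Print Job 3: 12→21, due 15, lateness 6
Print Job 2: 21→26, due 18, lateness 8
Print Job 1: 26→28, due 25, lateness 3
Maximum = 8.
EDD (increasing due date): Print Job 3 Print Job 2 Print Job 4 Print Job 1.
Print Job 3: 0→9, due 15, lateness -6
Print Job 2: 9→14, due 18, lateness -4
Print Job 4: 14→26, due 24, lateness 2
Print Job 1: 26→28, due 25, lateness 3
Maximum = 3.
FIFO (arrival order): Print Job 1 Print Job 2 Print Job 3 Print Job 4.
Print Job 1: 0→2, due 25, lateness -23
Print Job 2: 2→7, due 18, lateness -11
Print Job 3: 7→16, due 15, lateness 1
Print Job 4: 16→28, due 24, lateness 4
Maximum = 4.
SPT (increasing processing time): Print Job 1 Print Job 2 Print Job 3 Print Job 4.
Print Job 1: 0→2, due 25, lateness -23
Print Job 2: 2→7, due 18, lateness -11
Print Job 3: 7→16, due 15, lateness 1
Print Job 4: 16→28, due 24, lateness 4
Maximum = 4.
LPT 8, EDD 3, FIFO 4, SPT 4 → minimum 3.

3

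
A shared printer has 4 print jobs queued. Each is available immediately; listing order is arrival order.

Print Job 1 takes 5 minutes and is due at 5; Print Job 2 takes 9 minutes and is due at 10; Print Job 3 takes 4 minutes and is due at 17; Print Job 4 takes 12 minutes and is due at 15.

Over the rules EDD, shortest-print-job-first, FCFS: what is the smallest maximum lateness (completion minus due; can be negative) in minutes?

EDD (increasing due date): Print Job 1 Print Job 2 Print Job 4 Print Job 3.
Print Job 1: 0→5, due 5, lateness 0
Print Job 2: 5→14, due 10, lateness 4
Print Job 4: 14→26, due 15, lateness 11
Print Job 3: 26→30, due 17, lateness 13
Maximum = 13.
SPT (increasing processing time): Print Job 3 Print Job 1 Print Job 2 Print Job 4.
Print Job 3: 0→4, due 17, lateness -13
Print Job 1: 4→9, due 5, lateness 4
Print Job 2: 9→18, due 10, lateness 8
Print Job 4: 18→30, due 15, lateness 15
Maximum = 15.
FIFO (arrival order): Print Job 1 Print Job 2 Print Job 3 Print Job 4.
Print Job 1: 0→5, due 5, lateness 0
Print Job 2: 5→14, due 10, lateness 4
Print Job 3: 14→18, due 17, lateness 1
Print Job 4: 18→30, due 15, lateness 15
Maximum = 15.
EDD 13, SPT 15, FIFO 15 → minimum 13.

13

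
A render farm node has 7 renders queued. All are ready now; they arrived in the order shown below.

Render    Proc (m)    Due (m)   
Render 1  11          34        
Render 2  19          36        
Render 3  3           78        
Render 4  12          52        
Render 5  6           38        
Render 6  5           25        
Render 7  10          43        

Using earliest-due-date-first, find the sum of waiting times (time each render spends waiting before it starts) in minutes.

EDD (increasing due date): Render 6 Render 1 Render 2 Render 5 Render 7 Render 4 Render 3.
Render 6: waits 0, runs 0→5
Render 1: waits 5, runs 5→16
Render 2: waits 16, runs 16→35
Render 5: waits 35, runs 35→41
Render 7: waits 41, runs 41→51
Render 4: waits 51, runs 51→63
Render 3: waits 63, runs 63→66
Sum = 0+5+16+35+41+51+63 = 211.

211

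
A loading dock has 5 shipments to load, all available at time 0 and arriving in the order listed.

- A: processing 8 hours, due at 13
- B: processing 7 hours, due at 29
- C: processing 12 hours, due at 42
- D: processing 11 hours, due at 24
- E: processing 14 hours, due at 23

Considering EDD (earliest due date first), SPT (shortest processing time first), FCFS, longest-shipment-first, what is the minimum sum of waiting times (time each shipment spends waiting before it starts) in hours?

EDD (increasing due date): A E D B C.
A: waits 0, runs 0→8
E: waits 8, runs 8→22
D: waits 22, runs 22→33
B: waits 33, runs 33→40
C: waits 40, runs 40→52
Sum = 0+8+22+33+40 = 103.
SPT (increasing processing time): B A D C E.
B: waits 0, runs 0→7
A: waits 7, runs 7→15
D: waits 15, runs 15→26
C: waits 26, runs 26→38
E: waits 38, runs 38→52
Sum = 0+7+15+26+38 = 86.
FIFO (arrival order): A B C D E.
A: waits 0, runs 0→8
B: waits 8, runs 8→15
C: waits 15, runs 15→27
D: waits 27, runs 27→38
E: waits 38, runs 38→52
Sum = 0+8+15+27+38 = 88.
LPT (decreasing processing time): E C D A B.
E: waits 0, runs 0→14
C: waits 14, runs 14→26
D: waits 26, runs 26→37
A: waits 37, runs 37→45
B: waits 45, runs 45→52
Sum = 0+14+26+37+45 = 122.
EDD 103, SPT 86, FIFO 88, LPT 122 → minimum 86.

86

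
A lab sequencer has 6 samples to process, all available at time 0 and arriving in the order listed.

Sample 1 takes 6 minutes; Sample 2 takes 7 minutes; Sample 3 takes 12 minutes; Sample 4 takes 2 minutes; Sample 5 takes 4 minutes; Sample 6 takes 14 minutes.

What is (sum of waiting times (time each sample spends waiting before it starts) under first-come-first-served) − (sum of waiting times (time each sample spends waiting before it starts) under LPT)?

-53

FIFO (arrival order): Sample 1 Sample 2 Sample 3 Sample 4 Sample 5 Sample 6.
Sample 1: waits 0, runs 0→6
Sample 2: waits 6, runs 6→13
Sample 3: waits 13, runs 13→25
Sample 4: waits 25, runs 25→27
Sample 5: waits 27, runs 27→31
Sample 6: waits 31, runs 31→45
Sum = 0+6+13+25+27+31 = 102.
LPT (decreasing processing time): Sample 6 Sample 3 Sample 2 Sample 1 Sample 5 Sample 4.
Sample 6: waits 0, runs 0→14
Sample 3: waits 14, runs 14→26
Sample 2: waits 26, runs 26→33
Sample 1: waits 33, runs 33→39
Sample 5: waits 39, runs 39→43
Sample 4: waits 43, runs 43→45
Sum = 0+14+26+33+39+43 = 155.
Difference = 102 − 155 = -53.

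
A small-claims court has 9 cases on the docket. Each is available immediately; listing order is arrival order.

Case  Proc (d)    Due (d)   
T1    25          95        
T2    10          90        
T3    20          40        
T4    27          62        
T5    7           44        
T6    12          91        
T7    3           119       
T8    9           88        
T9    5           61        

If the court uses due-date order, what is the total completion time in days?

607

EDD (increasing due date): T3 T5 T9 T4 T8 T2 T6 T1 T7.
T3: 0→20
T5: 20→27
T9: 27→32
T4: 32→59
T8: 59→68
T2: 68→78
T6: 78→90
T1: 90→115
T7: 115→118
Sum = 20+27+32+59+68+78+90+115+118 = 607.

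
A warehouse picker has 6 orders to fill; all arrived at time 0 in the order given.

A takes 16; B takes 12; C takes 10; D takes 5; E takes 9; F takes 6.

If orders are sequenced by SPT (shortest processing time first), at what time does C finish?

SPT (increasing processing time): D F E C B A.
D: 0→5
F: 5→11
E: 11→20
C: 20→30

30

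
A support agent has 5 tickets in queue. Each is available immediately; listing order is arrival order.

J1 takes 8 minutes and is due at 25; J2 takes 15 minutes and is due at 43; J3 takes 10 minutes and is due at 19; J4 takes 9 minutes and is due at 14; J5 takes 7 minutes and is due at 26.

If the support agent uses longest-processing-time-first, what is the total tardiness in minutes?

66

LPT (decreasing processing time): J2 J3 J4 J1 J5.
J2: 0→15, due 43, tardiness 0
J3: 15→25, due 19, tardiness 6
J4: 25→34, due 14, tardiness 20
J1: 34→42, due 25, tardiness 17
J5: 42→49, due 26, tardiness 23
Sum = 0+6+20+17+23 = 66.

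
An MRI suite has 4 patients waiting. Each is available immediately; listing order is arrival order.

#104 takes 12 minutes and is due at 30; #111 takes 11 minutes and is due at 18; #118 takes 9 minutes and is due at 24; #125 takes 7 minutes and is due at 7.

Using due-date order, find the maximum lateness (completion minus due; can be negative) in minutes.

EDD (increasing due date): #125 #111 #118 #104.
#125: 0→7, due 7, lateness 0
#111: 7→18, due 18, lateness 0
#118: 18→27, due 24, lateness 3
#104: 27→39, due 30, lateness 9
Maximum = 9.

9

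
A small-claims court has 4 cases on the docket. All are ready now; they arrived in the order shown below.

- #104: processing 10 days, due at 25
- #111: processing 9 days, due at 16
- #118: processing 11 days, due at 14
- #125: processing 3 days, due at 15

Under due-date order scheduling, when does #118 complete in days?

11

EDD (increasing due date): #118 #125 #111 #104.
#118: 0→11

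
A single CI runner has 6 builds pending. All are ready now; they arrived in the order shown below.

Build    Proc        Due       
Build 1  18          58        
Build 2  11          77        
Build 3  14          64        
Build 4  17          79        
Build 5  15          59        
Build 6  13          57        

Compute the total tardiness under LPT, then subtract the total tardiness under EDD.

LPT (decreasing processing time): Build 1 Build 4 Build 5 Build 3 Build 6 Build 2.
Build 1: 0→18, due 58, tardiness 0
Build 4: 18→35, due 79, tardiness 0
Build 5: 35→50, due 59, tardiness 0
Build 3: 50→64, due 64, tardiness 0
Build 6: 64→77, due 57, tardiness 20
Build 2: 77→88, due 77, tardiness 11
Sum = 0+0+0+0+20+11 = 31.
EDD (increasing due date): Build 6 Build 1 Build 5 Build 3 Build 2 Build 4.
Build 6: 0→13, due 57, tardiness 0
Build 1: 13→31, due 58, tardiness 0
Build 5: 31→46, due 59, tardiness 0
Build 3: 46→60, due 64, tardiness 0
Build 2: 60→71, due 77, tardiness 0
Build 4: 71→88, due 79, tardiness 9
Sum = 0+0+0+0+0+9 = 9.
Difference = 31 − 9 = 22.

22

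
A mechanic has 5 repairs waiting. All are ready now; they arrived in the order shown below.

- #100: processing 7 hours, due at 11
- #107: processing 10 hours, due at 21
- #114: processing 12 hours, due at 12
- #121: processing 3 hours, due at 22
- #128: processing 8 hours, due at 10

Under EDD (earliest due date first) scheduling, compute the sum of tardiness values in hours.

53

EDD (increasing due date): #128 #100 #114 #107 #121.
#128: 0→8, due 10, tardiness 0
#100: 8→15, due 11, tardiness 4
#114: 15→27, due 12, tardiness 15
#107: 27→37, due 21, tardiness 16
#121: 37→40, due 22, tardiness 18
Sum = 0+4+15+16+18 = 53.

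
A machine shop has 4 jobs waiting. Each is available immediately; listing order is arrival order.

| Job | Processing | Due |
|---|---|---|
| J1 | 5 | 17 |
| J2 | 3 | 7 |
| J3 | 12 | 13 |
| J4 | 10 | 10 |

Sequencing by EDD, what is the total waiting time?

EDD (increasing due date): J2 J4 J3 J1.
J2: waits 0, runs 0→3
J4: waits 3, runs 3→13
J3: waits 13, runs 13→25
J1: waits 25, runs 25→30
Sum = 0+3+13+25 = 41.

41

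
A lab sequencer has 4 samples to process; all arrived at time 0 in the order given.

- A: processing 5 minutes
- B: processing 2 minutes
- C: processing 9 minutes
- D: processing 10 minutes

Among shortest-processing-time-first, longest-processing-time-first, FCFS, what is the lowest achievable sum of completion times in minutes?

SPT (increasing processing time): B A C D.
B: 0→2
A: 2→7
C: 7→16
D: 16→26
Sum = 2+7+16+26 = 51.
LPT (decreasing processing time): D C A B.
D: 0→10
C: 10→19
A: 19→24
B: 24→26
Sum = 10+19+24+26 = 79.
FIFO (arrival order): A B C D.
A: 0→5
B: 5→7
C: 7→16
D: 16→26
Sum = 5+7+16+26 = 54.
SPT 51, LPT 79, FIFO 54 → minimum 51.

51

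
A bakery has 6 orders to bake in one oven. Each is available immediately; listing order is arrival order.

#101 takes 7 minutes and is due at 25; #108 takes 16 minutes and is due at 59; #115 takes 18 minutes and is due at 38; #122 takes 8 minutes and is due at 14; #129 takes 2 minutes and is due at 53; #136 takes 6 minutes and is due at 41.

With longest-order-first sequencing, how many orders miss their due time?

4

LPT (decreasing processing time): #115 #108 #122 #101 #136 #129.
#115: 0→18, due 38, tardiness 0
#108: 18→34, due 59, tardiness 0
#122: 34→42, due 14, tardiness 28
#101: 42→49, due 25, tardiness 24
#136: 49→55, due 41, tardiness 14
#129: 55→57, due 53, tardiness 4
Late orders: 4.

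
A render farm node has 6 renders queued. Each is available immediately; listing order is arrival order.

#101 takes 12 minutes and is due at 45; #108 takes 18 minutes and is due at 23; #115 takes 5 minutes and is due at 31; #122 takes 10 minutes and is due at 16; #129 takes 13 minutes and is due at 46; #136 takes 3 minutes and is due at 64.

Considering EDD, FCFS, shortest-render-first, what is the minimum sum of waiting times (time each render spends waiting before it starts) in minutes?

102

EDD (increasing due date): #122 #108 #115 #101 #129 #136.
#122: waits 0, runs 0→10
#108: waits 10, runs 10→28
#115: waits 28, runs 28→33
#101: waits 33, runs 33→45
#129: waits 45, runs 45→58
#136: waits 58, runs 58→61
Sum = 0+10+28+33+45+58 = 174.
FIFO (arrival order): #101 #108 #115 #122 #129 #136.
#101: waits 0, runs 0→12
#108: waits 12, runs 12→30
#115: waits 30, runs 30→35
#122: waits 35, runs 35→45
#129: waits 45, runs 45→58
#136: waits 58, runs 58→61
Sum = 0+12+30+35+45+58 = 180.
SPT (increasing processing time): #136 #115 #122 #101 #129 #108.
#136: waits 0, runs 0→3
#115: waits 3, runs 3→8
#122: waits 8, runs 8→18
#101: waits 18, runs 18→30
#129: waits 30, runs 30→43
#108: waits 43, runs 43→61
Sum = 0+3+8+18+30+43 = 102.
EDD 174, FIFO 180, SPT 102 → minimum 102.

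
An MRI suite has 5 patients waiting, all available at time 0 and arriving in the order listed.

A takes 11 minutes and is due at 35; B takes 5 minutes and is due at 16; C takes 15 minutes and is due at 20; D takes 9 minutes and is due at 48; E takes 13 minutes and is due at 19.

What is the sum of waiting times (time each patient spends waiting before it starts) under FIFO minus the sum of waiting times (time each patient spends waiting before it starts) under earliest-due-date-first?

FIFO (arrival order): A B C D E.
A: waits 0, runs 0→11
B: waits 11, runs 11→16
C: waits 16, runs 16→31
D: waits 31, runs 31→40
E: waits 40, runs 40→53
Sum = 0+11+16+31+40 = 98.
EDD (increasing due date): B E C A D.
B: waits 0, runs 0→5
E: waits 5, runs 5→18
C: waits 18, runs 18→33
A: waits 33, runs 33→44
D: waits 44, runs 44→53
Sum = 0+5+18+33+44 = 100.
Difference = 98 − 100 = -2.

-2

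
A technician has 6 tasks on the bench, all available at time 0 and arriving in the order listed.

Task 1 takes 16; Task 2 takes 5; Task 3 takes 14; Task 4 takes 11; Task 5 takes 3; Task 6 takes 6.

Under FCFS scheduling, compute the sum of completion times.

222

FIFO (arrival order): Task 1 Task 2 Task 3 Task 4 Task 5 Task 6.
Task 1: 0→16
Task 2: 16→21
Task 3: 21→35
Task 4: 35→46
Task 5: 46→49
Task 6: 49→55
Sum = 16+21+35+46+49+55 = 222.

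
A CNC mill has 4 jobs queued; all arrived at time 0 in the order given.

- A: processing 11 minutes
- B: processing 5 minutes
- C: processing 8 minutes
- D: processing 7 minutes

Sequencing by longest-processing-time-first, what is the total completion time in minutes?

87

LPT (decreasing processing time): A C D B.
A: 0→11
C: 11→19
D: 19→26
B: 26→31
Sum = 11+19+26+31 = 87.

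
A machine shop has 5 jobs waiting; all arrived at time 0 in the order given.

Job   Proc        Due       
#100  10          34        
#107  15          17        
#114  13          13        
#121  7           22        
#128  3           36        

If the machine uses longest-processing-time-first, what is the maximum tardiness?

LPT (decreasing processing time): #107 #114 #100 #121 #128.
#107: 0→15, due 17, tardiness 0
#114: 15→28, due 13, tardiness 15
#100: 28→38, due 34, tardiness 4
#121: 38→45, due 22, tardiness 23
#128: 45→48, due 36, tardiness 12
Maximum = 23.

23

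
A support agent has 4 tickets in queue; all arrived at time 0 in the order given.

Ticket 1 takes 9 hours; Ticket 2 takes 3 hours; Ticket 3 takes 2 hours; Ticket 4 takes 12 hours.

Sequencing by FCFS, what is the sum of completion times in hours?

FIFO (arrival order): Ticket 1 Ticket 2 Ticket 3 Ticket 4.
Ticket 1: 0→9
Ticket 2: 9→12
Ticket 3: 12→14
Ticket 4: 14→26
Sum = 9+12+14+26 = 61.

61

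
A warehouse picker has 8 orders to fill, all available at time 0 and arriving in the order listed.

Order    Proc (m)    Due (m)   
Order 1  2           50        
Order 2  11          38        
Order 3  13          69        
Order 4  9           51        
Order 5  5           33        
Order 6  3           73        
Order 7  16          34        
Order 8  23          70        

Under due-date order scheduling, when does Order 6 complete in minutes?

82

EDD (increasing due date): Order 5 Order 7 Order 2 Order 1 Order 4 Order 3 Order 8 Order 6.
Order 5: 0→5
Order 7: 5→21
Order 2: 21→32
Order 1: 32→34
Order 4: 34→43
Order 3: 43→56
Order 8: 56→79
Order 6: 79→82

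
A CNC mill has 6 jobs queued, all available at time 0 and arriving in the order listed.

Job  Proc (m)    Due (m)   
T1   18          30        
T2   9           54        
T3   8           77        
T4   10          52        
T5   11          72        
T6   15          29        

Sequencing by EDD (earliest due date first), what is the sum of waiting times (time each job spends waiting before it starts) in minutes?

EDD (increasing due date): T6 T1 T4 T2 T5 T3.
T6: waits 0, runs 0→15
T1: waits 15, runs 15→33
T4: waits 33, runs 33→43
T2: waits 43, runs 43→52
T5: waits 52, runs 52→63
T3: waits 63, runs 63→71
Sum = 0+15+33+43+52+63 = 206.

206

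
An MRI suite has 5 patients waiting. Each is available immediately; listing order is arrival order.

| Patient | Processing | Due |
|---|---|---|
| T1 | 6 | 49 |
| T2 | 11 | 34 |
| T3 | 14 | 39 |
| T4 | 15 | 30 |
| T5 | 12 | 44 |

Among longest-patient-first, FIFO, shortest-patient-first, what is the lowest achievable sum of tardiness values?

27

LPT (decreasing processing time): T4 T3 T5 T2 T1.
T4: 0→15, due 30, tardiness 0
T3: 15→29, due 39, tardiness 0
T5: 29→41, due 44, tardiness 0
T2: 41→52, due 34, tardiness 18
T1: 52→58, due 49, tardiness 9
Sum = 0+0+0+18+9 = 27.
FIFO (arrival order): T1 T2 T3 T4 T5.
T1: 0→6, due 49, tardiness 0
T2: 6→17, due 34, tardiness 0
T3: 17→31, due 39, tardiness 0
T4: 31→46, due 30, tardiness 16
T5: 46→58, due 44, tardiness 14
Sum = 0+0+0+16+14 = 30.
SPT (increasing processing time): T1 T2 T5 T3 T4.
T1: 0→6, due 49, tardiness 0
T2: 6→17, due 34, tardiness 0
T5: 17→29, due 44, tardiness 0
T3: 29→43, due 39, tardiness 4
T4: 43→58, due 30, tardiness 28
Sum = 0+0+0+4+28 = 32.
LPT 27, FIFO 30, SPT 32 → minimum 27.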